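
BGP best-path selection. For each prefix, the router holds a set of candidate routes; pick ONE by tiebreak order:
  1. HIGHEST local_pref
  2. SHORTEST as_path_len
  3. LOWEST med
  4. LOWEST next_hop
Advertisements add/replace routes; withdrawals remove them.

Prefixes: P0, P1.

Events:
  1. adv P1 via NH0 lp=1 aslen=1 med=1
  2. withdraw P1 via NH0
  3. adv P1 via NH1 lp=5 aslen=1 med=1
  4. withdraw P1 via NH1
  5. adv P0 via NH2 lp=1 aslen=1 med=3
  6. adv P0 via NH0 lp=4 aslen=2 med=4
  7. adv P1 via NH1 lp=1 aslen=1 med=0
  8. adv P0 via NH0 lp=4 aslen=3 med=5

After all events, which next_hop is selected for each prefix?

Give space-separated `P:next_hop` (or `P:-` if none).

Op 1: best P0=- P1=NH0
Op 2: best P0=- P1=-
Op 3: best P0=- P1=NH1
Op 4: best P0=- P1=-
Op 5: best P0=NH2 P1=-
Op 6: best P0=NH0 P1=-
Op 7: best P0=NH0 P1=NH1
Op 8: best P0=NH0 P1=NH1

Answer: P0:NH0 P1:NH1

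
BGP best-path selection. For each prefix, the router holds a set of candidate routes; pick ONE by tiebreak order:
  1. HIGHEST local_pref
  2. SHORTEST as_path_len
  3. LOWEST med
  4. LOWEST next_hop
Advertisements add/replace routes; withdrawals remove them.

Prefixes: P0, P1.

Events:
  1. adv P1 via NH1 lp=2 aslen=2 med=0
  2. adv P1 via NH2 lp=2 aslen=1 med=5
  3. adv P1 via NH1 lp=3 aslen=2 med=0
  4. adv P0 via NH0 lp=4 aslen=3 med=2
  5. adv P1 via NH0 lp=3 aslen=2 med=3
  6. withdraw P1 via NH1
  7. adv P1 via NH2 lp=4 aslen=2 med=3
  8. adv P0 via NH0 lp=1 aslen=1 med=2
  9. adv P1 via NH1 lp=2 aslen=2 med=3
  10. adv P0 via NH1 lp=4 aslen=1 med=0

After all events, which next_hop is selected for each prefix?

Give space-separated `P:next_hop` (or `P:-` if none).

Answer: P0:NH1 P1:NH2

Derivation:
Op 1: best P0=- P1=NH1
Op 2: best P0=- P1=NH2
Op 3: best P0=- P1=NH1
Op 4: best P0=NH0 P1=NH1
Op 5: best P0=NH0 P1=NH1
Op 6: best P0=NH0 P1=NH0
Op 7: best P0=NH0 P1=NH2
Op 8: best P0=NH0 P1=NH2
Op 9: best P0=NH0 P1=NH2
Op 10: best P0=NH1 P1=NH2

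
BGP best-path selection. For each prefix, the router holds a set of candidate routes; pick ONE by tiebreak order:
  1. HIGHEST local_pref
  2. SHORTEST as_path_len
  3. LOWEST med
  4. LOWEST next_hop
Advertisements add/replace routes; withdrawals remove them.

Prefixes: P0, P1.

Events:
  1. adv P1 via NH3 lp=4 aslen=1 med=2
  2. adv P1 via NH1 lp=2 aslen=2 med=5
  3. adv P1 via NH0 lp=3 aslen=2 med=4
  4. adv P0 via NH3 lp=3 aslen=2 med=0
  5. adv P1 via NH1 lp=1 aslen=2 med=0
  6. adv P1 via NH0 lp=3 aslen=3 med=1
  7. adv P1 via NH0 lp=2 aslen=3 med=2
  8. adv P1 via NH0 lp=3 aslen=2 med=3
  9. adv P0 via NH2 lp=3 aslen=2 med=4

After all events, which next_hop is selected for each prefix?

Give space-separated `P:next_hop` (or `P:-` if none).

Answer: P0:NH3 P1:NH3

Derivation:
Op 1: best P0=- P1=NH3
Op 2: best P0=- P1=NH3
Op 3: best P0=- P1=NH3
Op 4: best P0=NH3 P1=NH3
Op 5: best P0=NH3 P1=NH3
Op 6: best P0=NH3 P1=NH3
Op 7: best P0=NH3 P1=NH3
Op 8: best P0=NH3 P1=NH3
Op 9: best P0=NH3 P1=NH3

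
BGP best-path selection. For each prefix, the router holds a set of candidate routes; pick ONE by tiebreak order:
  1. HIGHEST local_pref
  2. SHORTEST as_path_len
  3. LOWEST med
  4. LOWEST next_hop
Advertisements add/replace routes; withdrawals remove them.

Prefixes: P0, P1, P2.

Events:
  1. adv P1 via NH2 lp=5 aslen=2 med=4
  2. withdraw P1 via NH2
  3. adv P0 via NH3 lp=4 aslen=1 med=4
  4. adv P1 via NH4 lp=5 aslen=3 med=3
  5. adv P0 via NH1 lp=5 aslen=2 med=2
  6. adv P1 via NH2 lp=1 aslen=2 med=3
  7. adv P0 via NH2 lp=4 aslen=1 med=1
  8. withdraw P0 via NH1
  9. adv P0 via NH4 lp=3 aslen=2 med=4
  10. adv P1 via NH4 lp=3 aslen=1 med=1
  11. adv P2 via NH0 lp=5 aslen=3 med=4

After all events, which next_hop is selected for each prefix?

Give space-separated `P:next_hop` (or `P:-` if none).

Answer: P0:NH2 P1:NH4 P2:NH0

Derivation:
Op 1: best P0=- P1=NH2 P2=-
Op 2: best P0=- P1=- P2=-
Op 3: best P0=NH3 P1=- P2=-
Op 4: best P0=NH3 P1=NH4 P2=-
Op 5: best P0=NH1 P1=NH4 P2=-
Op 6: best P0=NH1 P1=NH4 P2=-
Op 7: best P0=NH1 P1=NH4 P2=-
Op 8: best P0=NH2 P1=NH4 P2=-
Op 9: best P0=NH2 P1=NH4 P2=-
Op 10: best P0=NH2 P1=NH4 P2=-
Op 11: best P0=NH2 P1=NH4 P2=NH0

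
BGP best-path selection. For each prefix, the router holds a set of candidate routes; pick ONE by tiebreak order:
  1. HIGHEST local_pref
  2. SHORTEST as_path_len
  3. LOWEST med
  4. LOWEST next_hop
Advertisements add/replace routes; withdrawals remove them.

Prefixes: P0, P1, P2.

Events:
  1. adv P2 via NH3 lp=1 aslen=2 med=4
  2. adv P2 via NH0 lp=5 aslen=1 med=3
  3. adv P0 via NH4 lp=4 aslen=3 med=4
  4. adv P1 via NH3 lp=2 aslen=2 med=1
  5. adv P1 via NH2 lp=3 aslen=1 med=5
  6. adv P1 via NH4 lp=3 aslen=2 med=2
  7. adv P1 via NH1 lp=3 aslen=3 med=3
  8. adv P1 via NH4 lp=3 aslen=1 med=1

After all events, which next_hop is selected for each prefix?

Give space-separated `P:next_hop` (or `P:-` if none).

Answer: P0:NH4 P1:NH4 P2:NH0

Derivation:
Op 1: best P0=- P1=- P2=NH3
Op 2: best P0=- P1=- P2=NH0
Op 3: best P0=NH4 P1=- P2=NH0
Op 4: best P0=NH4 P1=NH3 P2=NH0
Op 5: best P0=NH4 P1=NH2 P2=NH0
Op 6: best P0=NH4 P1=NH2 P2=NH0
Op 7: best P0=NH4 P1=NH2 P2=NH0
Op 8: best P0=NH4 P1=NH4 P2=NH0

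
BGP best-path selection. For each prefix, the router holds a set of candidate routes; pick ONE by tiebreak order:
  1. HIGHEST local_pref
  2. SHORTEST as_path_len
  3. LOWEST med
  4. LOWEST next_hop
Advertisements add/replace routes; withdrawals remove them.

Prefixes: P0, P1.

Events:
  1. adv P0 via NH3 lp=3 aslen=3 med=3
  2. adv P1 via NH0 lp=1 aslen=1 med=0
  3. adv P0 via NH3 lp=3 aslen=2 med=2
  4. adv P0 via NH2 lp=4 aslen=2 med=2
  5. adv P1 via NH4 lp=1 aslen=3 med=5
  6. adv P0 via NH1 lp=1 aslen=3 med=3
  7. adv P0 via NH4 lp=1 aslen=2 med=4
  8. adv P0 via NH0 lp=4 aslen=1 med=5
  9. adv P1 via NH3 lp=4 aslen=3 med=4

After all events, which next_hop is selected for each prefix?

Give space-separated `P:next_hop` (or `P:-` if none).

Answer: P0:NH0 P1:NH3

Derivation:
Op 1: best P0=NH3 P1=-
Op 2: best P0=NH3 P1=NH0
Op 3: best P0=NH3 P1=NH0
Op 4: best P0=NH2 P1=NH0
Op 5: best P0=NH2 P1=NH0
Op 6: best P0=NH2 P1=NH0
Op 7: best P0=NH2 P1=NH0
Op 8: best P0=NH0 P1=NH0
Op 9: best P0=NH0 P1=NH3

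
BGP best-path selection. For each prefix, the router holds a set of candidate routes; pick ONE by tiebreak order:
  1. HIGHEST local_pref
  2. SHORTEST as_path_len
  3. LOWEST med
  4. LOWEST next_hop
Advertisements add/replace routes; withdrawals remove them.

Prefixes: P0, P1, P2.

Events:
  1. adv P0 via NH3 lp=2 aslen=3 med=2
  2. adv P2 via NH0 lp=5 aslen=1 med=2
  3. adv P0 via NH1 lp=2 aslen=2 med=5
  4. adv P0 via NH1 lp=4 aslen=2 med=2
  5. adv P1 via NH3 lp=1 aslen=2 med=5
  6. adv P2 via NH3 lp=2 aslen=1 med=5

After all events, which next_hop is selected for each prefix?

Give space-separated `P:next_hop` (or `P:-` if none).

Op 1: best P0=NH3 P1=- P2=-
Op 2: best P0=NH3 P1=- P2=NH0
Op 3: best P0=NH1 P1=- P2=NH0
Op 4: best P0=NH1 P1=- P2=NH0
Op 5: best P0=NH1 P1=NH3 P2=NH0
Op 6: best P0=NH1 P1=NH3 P2=NH0

Answer: P0:NH1 P1:NH3 P2:NH0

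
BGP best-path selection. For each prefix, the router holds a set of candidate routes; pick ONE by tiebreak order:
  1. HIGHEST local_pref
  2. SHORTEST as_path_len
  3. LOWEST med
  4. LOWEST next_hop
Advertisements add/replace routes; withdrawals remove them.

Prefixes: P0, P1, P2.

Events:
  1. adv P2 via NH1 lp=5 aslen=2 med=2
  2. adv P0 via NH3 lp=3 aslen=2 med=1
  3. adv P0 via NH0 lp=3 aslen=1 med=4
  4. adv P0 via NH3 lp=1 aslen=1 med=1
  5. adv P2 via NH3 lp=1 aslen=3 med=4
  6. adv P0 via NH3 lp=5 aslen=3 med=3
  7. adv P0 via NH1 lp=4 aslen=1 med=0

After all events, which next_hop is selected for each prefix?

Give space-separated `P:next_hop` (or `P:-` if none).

Answer: P0:NH3 P1:- P2:NH1

Derivation:
Op 1: best P0=- P1=- P2=NH1
Op 2: best P0=NH3 P1=- P2=NH1
Op 3: best P0=NH0 P1=- P2=NH1
Op 4: best P0=NH0 P1=- P2=NH1
Op 5: best P0=NH0 P1=- P2=NH1
Op 6: best P0=NH3 P1=- P2=NH1
Op 7: best P0=NH3 P1=- P2=NH1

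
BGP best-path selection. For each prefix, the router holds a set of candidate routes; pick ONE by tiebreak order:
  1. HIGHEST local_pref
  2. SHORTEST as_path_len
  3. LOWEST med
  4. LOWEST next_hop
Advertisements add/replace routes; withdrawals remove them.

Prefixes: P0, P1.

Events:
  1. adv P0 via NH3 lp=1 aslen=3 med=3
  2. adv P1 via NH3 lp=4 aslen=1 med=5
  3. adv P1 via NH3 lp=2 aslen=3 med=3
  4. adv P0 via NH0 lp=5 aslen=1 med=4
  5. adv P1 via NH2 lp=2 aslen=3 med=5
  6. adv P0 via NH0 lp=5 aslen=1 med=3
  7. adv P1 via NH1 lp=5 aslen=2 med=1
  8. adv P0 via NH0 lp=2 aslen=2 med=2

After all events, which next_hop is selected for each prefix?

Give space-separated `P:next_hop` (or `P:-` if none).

Op 1: best P0=NH3 P1=-
Op 2: best P0=NH3 P1=NH3
Op 3: best P0=NH3 P1=NH3
Op 4: best P0=NH0 P1=NH3
Op 5: best P0=NH0 P1=NH3
Op 6: best P0=NH0 P1=NH3
Op 7: best P0=NH0 P1=NH1
Op 8: best P0=NH0 P1=NH1

Answer: P0:NH0 P1:NH1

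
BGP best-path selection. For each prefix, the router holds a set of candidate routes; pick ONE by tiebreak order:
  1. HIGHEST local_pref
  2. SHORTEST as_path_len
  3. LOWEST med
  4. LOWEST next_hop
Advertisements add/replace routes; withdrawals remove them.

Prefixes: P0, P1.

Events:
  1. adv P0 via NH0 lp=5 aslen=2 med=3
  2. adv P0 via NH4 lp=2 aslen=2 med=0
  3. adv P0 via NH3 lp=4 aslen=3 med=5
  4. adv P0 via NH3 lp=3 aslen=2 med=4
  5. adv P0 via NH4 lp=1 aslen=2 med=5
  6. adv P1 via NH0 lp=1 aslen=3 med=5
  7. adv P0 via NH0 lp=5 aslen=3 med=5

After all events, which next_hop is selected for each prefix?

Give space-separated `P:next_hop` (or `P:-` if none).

Answer: P0:NH0 P1:NH0

Derivation:
Op 1: best P0=NH0 P1=-
Op 2: best P0=NH0 P1=-
Op 3: best P0=NH0 P1=-
Op 4: best P0=NH0 P1=-
Op 5: best P0=NH0 P1=-
Op 6: best P0=NH0 P1=NH0
Op 7: best P0=NH0 P1=NH0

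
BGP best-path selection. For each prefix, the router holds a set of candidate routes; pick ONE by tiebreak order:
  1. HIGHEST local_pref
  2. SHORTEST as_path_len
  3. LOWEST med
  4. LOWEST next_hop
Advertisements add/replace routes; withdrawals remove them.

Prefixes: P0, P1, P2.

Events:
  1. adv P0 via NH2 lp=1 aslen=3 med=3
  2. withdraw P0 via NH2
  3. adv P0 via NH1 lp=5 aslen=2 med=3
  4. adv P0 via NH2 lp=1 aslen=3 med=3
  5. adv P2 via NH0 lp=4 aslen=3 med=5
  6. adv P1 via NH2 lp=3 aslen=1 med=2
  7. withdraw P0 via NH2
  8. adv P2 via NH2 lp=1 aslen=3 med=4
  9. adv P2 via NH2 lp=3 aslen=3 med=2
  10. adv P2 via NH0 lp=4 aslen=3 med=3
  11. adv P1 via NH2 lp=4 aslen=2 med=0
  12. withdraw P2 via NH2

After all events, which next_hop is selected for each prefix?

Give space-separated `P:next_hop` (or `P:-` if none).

Op 1: best P0=NH2 P1=- P2=-
Op 2: best P0=- P1=- P2=-
Op 3: best P0=NH1 P1=- P2=-
Op 4: best P0=NH1 P1=- P2=-
Op 5: best P0=NH1 P1=- P2=NH0
Op 6: best P0=NH1 P1=NH2 P2=NH0
Op 7: best P0=NH1 P1=NH2 P2=NH0
Op 8: best P0=NH1 P1=NH2 P2=NH0
Op 9: best P0=NH1 P1=NH2 P2=NH0
Op 10: best P0=NH1 P1=NH2 P2=NH0
Op 11: best P0=NH1 P1=NH2 P2=NH0
Op 12: best P0=NH1 P1=NH2 P2=NH0

Answer: P0:NH1 P1:NH2 P2:NH0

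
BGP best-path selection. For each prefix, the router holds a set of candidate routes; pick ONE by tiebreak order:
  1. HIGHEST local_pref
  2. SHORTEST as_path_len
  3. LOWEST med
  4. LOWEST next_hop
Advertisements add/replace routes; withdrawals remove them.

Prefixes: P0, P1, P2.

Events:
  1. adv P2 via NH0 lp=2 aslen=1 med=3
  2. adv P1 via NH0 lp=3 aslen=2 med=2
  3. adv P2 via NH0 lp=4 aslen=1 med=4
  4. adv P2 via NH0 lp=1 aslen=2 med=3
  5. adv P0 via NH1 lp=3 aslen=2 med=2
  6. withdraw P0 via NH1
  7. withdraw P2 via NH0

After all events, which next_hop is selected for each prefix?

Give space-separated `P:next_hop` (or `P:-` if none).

Answer: P0:- P1:NH0 P2:-

Derivation:
Op 1: best P0=- P1=- P2=NH0
Op 2: best P0=- P1=NH0 P2=NH0
Op 3: best P0=- P1=NH0 P2=NH0
Op 4: best P0=- P1=NH0 P2=NH0
Op 5: best P0=NH1 P1=NH0 P2=NH0
Op 6: best P0=- P1=NH0 P2=NH0
Op 7: best P0=- P1=NH0 P2=-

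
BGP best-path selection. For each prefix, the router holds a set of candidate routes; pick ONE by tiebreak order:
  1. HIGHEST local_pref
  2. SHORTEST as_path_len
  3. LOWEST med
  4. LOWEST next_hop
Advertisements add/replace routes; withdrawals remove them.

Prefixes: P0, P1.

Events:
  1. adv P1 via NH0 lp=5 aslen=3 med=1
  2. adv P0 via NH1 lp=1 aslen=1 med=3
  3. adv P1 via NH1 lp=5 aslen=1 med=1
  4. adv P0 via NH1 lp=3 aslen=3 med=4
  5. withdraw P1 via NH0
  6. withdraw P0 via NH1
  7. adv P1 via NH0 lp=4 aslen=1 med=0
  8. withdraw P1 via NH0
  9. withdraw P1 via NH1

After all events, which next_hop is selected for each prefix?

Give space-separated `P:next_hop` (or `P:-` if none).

Answer: P0:- P1:-

Derivation:
Op 1: best P0=- P1=NH0
Op 2: best P0=NH1 P1=NH0
Op 3: best P0=NH1 P1=NH1
Op 4: best P0=NH1 P1=NH1
Op 5: best P0=NH1 P1=NH1
Op 6: best P0=- P1=NH1
Op 7: best P0=- P1=NH1
Op 8: best P0=- P1=NH1
Op 9: best P0=- P1=-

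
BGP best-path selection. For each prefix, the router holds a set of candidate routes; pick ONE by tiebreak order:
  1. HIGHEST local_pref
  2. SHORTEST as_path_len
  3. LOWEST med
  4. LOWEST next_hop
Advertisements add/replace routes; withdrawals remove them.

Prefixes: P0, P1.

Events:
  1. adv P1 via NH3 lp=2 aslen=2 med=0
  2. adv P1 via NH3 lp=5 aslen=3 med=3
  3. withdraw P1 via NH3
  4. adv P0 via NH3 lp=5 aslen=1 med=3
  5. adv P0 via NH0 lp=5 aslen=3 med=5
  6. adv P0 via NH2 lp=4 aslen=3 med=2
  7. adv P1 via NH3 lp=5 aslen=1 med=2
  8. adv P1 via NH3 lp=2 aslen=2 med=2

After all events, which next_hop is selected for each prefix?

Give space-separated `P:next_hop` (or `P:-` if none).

Op 1: best P0=- P1=NH3
Op 2: best P0=- P1=NH3
Op 3: best P0=- P1=-
Op 4: best P0=NH3 P1=-
Op 5: best P0=NH3 P1=-
Op 6: best P0=NH3 P1=-
Op 7: best P0=NH3 P1=NH3
Op 8: best P0=NH3 P1=NH3

Answer: P0:NH3 P1:NH3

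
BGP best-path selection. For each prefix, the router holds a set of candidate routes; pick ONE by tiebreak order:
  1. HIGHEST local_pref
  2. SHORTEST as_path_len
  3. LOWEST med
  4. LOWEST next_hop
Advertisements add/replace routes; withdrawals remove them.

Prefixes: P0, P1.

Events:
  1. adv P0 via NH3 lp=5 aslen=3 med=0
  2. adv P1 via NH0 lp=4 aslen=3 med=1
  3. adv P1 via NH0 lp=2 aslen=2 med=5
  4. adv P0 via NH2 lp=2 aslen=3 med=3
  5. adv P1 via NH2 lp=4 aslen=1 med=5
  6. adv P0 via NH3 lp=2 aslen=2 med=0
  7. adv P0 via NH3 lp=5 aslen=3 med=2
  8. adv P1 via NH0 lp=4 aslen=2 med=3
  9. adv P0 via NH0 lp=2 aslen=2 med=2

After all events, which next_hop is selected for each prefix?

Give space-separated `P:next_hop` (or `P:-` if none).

Op 1: best P0=NH3 P1=-
Op 2: best P0=NH3 P1=NH0
Op 3: best P0=NH3 P1=NH0
Op 4: best P0=NH3 P1=NH0
Op 5: best P0=NH3 P1=NH2
Op 6: best P0=NH3 P1=NH2
Op 7: best P0=NH3 P1=NH2
Op 8: best P0=NH3 P1=NH2
Op 9: best P0=NH3 P1=NH2

Answer: P0:NH3 P1:NH2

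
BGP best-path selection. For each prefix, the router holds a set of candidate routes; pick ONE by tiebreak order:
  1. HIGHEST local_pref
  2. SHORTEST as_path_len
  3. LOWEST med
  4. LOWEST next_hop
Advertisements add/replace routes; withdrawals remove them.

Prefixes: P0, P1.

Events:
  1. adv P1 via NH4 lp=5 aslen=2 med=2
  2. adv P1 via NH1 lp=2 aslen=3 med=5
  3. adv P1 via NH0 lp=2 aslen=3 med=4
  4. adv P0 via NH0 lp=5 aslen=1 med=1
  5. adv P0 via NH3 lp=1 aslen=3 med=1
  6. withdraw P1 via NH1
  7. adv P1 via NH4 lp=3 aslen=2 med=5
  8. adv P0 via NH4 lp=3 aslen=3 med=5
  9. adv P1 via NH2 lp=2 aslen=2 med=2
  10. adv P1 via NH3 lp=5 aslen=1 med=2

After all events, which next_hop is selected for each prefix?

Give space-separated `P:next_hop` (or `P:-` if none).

Op 1: best P0=- P1=NH4
Op 2: best P0=- P1=NH4
Op 3: best P0=- P1=NH4
Op 4: best P0=NH0 P1=NH4
Op 5: best P0=NH0 P1=NH4
Op 6: best P0=NH0 P1=NH4
Op 7: best P0=NH0 P1=NH4
Op 8: best P0=NH0 P1=NH4
Op 9: best P0=NH0 P1=NH4
Op 10: best P0=NH0 P1=NH3

Answer: P0:NH0 P1:NH3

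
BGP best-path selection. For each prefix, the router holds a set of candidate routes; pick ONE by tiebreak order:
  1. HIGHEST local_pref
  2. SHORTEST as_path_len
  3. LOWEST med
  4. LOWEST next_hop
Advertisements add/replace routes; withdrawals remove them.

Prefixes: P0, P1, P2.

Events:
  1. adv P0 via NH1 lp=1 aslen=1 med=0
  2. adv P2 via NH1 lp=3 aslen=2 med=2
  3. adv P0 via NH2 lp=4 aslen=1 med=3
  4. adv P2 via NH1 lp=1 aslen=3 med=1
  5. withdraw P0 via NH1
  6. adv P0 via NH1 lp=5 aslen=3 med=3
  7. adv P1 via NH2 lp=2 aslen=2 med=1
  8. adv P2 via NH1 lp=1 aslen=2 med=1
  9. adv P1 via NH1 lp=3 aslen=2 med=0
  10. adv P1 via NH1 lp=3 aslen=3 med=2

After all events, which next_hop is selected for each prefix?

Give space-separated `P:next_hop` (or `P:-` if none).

Op 1: best P0=NH1 P1=- P2=-
Op 2: best P0=NH1 P1=- P2=NH1
Op 3: best P0=NH2 P1=- P2=NH1
Op 4: best P0=NH2 P1=- P2=NH1
Op 5: best P0=NH2 P1=- P2=NH1
Op 6: best P0=NH1 P1=- P2=NH1
Op 7: best P0=NH1 P1=NH2 P2=NH1
Op 8: best P0=NH1 P1=NH2 P2=NH1
Op 9: best P0=NH1 P1=NH1 P2=NH1
Op 10: best P0=NH1 P1=NH1 P2=NH1

Answer: P0:NH1 P1:NH1 P2:NH1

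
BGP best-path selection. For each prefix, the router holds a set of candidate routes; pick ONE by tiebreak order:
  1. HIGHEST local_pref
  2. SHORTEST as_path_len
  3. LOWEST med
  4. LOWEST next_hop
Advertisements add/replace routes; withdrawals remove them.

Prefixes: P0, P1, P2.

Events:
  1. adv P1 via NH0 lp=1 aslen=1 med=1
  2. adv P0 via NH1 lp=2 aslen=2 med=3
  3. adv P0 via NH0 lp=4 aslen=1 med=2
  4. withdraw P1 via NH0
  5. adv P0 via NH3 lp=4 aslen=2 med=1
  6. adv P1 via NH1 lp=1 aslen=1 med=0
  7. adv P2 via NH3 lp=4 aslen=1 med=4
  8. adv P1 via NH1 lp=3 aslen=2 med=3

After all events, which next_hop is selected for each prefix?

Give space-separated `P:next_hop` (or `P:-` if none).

Answer: P0:NH0 P1:NH1 P2:NH3

Derivation:
Op 1: best P0=- P1=NH0 P2=-
Op 2: best P0=NH1 P1=NH0 P2=-
Op 3: best P0=NH0 P1=NH0 P2=-
Op 4: best P0=NH0 P1=- P2=-
Op 5: best P0=NH0 P1=- P2=-
Op 6: best P0=NH0 P1=NH1 P2=-
Op 7: best P0=NH0 P1=NH1 P2=NH3
Op 8: best P0=NH0 P1=NH1 P2=NH3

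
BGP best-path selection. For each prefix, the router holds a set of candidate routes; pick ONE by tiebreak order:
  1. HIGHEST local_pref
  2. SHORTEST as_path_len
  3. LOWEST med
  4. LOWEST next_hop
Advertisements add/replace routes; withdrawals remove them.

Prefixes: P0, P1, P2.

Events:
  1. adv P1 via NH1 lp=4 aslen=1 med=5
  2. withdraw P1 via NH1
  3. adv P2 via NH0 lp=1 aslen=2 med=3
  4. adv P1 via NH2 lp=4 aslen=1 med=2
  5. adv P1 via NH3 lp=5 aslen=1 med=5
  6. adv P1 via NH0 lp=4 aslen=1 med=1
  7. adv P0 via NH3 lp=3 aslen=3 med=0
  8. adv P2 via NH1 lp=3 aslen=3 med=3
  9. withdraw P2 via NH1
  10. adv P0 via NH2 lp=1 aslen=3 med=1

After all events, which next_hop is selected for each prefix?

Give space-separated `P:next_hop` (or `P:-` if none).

Answer: P0:NH3 P1:NH3 P2:NH0

Derivation:
Op 1: best P0=- P1=NH1 P2=-
Op 2: best P0=- P1=- P2=-
Op 3: best P0=- P1=- P2=NH0
Op 4: best P0=- P1=NH2 P2=NH0
Op 5: best P0=- P1=NH3 P2=NH0
Op 6: best P0=- P1=NH3 P2=NH0
Op 7: best P0=NH3 P1=NH3 P2=NH0
Op 8: best P0=NH3 P1=NH3 P2=NH1
Op 9: best P0=NH3 P1=NH3 P2=NH0
Op 10: best P0=NH3 P1=NH3 P2=NH0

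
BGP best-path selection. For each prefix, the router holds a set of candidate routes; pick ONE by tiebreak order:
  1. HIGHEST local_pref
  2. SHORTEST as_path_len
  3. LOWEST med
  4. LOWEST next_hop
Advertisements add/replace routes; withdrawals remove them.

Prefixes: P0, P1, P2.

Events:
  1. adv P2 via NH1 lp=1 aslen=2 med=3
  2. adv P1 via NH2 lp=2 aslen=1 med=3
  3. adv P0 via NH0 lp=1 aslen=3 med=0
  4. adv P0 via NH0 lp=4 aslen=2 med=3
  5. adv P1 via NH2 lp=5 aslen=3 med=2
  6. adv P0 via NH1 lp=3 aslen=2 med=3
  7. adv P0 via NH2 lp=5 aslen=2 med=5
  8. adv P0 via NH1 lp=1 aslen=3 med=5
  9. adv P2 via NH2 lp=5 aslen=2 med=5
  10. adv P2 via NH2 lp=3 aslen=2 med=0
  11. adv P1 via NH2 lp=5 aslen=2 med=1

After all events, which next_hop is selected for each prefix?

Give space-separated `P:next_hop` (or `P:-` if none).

Answer: P0:NH2 P1:NH2 P2:NH2

Derivation:
Op 1: best P0=- P1=- P2=NH1
Op 2: best P0=- P1=NH2 P2=NH1
Op 3: best P0=NH0 P1=NH2 P2=NH1
Op 4: best P0=NH0 P1=NH2 P2=NH1
Op 5: best P0=NH0 P1=NH2 P2=NH1
Op 6: best P0=NH0 P1=NH2 P2=NH1
Op 7: best P0=NH2 P1=NH2 P2=NH1
Op 8: best P0=NH2 P1=NH2 P2=NH1
Op 9: best P0=NH2 P1=NH2 P2=NH2
Op 10: best P0=NH2 P1=NH2 P2=NH2
Op 11: best P0=NH2 P1=NH2 P2=NH2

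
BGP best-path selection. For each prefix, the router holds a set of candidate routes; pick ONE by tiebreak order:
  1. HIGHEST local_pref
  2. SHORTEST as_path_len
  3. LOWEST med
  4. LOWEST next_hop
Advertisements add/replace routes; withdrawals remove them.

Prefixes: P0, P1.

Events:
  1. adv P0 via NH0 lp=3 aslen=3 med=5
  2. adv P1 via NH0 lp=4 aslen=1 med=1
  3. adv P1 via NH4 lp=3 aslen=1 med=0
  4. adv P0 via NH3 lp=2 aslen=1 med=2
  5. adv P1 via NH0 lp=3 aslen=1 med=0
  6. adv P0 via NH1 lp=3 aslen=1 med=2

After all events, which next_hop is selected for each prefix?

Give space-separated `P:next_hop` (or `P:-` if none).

Op 1: best P0=NH0 P1=-
Op 2: best P0=NH0 P1=NH0
Op 3: best P0=NH0 P1=NH0
Op 4: best P0=NH0 P1=NH0
Op 5: best P0=NH0 P1=NH0
Op 6: best P0=NH1 P1=NH0

Answer: P0:NH1 P1:NH0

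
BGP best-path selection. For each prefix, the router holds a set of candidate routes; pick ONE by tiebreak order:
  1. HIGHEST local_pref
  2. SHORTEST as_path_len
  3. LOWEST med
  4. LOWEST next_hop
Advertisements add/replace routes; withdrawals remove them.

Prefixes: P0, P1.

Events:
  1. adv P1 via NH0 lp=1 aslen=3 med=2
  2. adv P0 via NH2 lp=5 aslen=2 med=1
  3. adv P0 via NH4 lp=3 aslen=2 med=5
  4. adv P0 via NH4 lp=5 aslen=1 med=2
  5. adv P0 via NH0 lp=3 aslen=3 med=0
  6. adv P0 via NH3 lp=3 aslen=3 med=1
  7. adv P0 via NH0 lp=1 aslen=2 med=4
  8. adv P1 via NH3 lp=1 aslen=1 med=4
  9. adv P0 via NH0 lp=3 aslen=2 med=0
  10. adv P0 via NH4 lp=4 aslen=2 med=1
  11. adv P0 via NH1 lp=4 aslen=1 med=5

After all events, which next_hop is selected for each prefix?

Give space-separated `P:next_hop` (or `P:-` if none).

Op 1: best P0=- P1=NH0
Op 2: best P0=NH2 P1=NH0
Op 3: best P0=NH2 P1=NH0
Op 4: best P0=NH4 P1=NH0
Op 5: best P0=NH4 P1=NH0
Op 6: best P0=NH4 P1=NH0
Op 7: best P0=NH4 P1=NH0
Op 8: best P0=NH4 P1=NH3
Op 9: best P0=NH4 P1=NH3
Op 10: best P0=NH2 P1=NH3
Op 11: best P0=NH2 P1=NH3

Answer: P0:NH2 P1:NH3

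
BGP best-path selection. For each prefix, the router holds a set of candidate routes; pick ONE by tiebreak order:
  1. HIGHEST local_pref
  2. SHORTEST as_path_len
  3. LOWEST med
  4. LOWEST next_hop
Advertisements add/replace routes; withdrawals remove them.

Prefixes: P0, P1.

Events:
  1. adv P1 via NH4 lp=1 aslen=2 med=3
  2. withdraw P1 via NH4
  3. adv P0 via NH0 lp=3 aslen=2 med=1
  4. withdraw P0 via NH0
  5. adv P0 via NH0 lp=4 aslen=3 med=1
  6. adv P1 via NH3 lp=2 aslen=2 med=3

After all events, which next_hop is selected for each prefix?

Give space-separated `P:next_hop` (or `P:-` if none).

Answer: P0:NH0 P1:NH3

Derivation:
Op 1: best P0=- P1=NH4
Op 2: best P0=- P1=-
Op 3: best P0=NH0 P1=-
Op 4: best P0=- P1=-
Op 5: best P0=NH0 P1=-
Op 6: best P0=NH0 P1=NH3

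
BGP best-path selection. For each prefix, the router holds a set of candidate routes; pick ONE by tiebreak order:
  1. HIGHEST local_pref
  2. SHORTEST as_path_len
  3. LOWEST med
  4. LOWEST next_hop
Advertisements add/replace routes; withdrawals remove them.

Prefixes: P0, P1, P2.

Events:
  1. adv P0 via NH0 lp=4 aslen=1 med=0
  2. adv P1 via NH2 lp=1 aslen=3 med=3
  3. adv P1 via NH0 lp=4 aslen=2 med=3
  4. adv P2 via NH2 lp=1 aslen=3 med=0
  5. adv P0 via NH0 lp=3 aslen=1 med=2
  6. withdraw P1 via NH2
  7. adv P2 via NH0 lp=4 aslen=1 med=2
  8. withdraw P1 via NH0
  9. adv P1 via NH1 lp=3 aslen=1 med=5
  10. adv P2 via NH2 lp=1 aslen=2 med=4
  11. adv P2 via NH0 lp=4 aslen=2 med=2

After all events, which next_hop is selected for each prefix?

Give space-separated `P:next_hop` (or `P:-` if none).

Answer: P0:NH0 P1:NH1 P2:NH0

Derivation:
Op 1: best P0=NH0 P1=- P2=-
Op 2: best P0=NH0 P1=NH2 P2=-
Op 3: best P0=NH0 P1=NH0 P2=-
Op 4: best P0=NH0 P1=NH0 P2=NH2
Op 5: best P0=NH0 P1=NH0 P2=NH2
Op 6: best P0=NH0 P1=NH0 P2=NH2
Op 7: best P0=NH0 P1=NH0 P2=NH0
Op 8: best P0=NH0 P1=- P2=NH0
Op 9: best P0=NH0 P1=NH1 P2=NH0
Op 10: best P0=NH0 P1=NH1 P2=NH0
Op 11: best P0=NH0 P1=NH1 P2=NH0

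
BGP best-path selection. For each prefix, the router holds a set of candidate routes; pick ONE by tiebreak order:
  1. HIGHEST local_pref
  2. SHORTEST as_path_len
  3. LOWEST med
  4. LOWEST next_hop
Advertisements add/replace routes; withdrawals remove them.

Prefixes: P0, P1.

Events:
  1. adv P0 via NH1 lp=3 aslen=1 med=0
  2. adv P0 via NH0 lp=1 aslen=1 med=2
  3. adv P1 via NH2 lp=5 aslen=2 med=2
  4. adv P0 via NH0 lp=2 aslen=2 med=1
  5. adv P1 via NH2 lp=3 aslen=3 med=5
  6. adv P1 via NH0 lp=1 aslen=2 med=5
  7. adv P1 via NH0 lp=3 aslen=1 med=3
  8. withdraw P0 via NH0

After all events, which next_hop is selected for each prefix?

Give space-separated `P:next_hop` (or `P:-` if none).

Answer: P0:NH1 P1:NH0

Derivation:
Op 1: best P0=NH1 P1=-
Op 2: best P0=NH1 P1=-
Op 3: best P0=NH1 P1=NH2
Op 4: best P0=NH1 P1=NH2
Op 5: best P0=NH1 P1=NH2
Op 6: best P0=NH1 P1=NH2
Op 7: best P0=NH1 P1=NH0
Op 8: best P0=NH1 P1=NH0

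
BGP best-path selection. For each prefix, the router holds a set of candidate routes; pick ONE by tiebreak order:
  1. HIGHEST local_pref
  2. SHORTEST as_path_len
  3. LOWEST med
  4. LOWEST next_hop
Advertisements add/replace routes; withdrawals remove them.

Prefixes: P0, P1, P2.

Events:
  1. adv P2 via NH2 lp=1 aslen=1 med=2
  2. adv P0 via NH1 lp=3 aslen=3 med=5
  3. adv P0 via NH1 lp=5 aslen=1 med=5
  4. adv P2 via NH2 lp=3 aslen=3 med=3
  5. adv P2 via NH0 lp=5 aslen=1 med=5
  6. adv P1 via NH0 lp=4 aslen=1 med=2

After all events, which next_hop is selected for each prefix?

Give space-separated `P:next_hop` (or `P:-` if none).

Op 1: best P0=- P1=- P2=NH2
Op 2: best P0=NH1 P1=- P2=NH2
Op 3: best P0=NH1 P1=- P2=NH2
Op 4: best P0=NH1 P1=- P2=NH2
Op 5: best P0=NH1 P1=- P2=NH0
Op 6: best P0=NH1 P1=NH0 P2=NH0

Answer: P0:NH1 P1:NH0 P2:NH0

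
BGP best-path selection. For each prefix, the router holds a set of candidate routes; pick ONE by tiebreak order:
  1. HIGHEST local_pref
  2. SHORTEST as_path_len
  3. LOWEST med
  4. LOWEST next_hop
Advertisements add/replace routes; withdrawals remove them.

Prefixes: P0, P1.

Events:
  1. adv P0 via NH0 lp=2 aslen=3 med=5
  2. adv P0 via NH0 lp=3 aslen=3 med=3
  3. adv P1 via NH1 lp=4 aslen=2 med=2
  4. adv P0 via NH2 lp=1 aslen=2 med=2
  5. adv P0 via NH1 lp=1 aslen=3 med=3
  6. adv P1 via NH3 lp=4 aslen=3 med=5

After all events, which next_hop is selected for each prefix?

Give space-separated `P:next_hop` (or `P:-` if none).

Answer: P0:NH0 P1:NH1

Derivation:
Op 1: best P0=NH0 P1=-
Op 2: best P0=NH0 P1=-
Op 3: best P0=NH0 P1=NH1
Op 4: best P0=NH0 P1=NH1
Op 5: best P0=NH0 P1=NH1
Op 6: best P0=NH0 P1=NH1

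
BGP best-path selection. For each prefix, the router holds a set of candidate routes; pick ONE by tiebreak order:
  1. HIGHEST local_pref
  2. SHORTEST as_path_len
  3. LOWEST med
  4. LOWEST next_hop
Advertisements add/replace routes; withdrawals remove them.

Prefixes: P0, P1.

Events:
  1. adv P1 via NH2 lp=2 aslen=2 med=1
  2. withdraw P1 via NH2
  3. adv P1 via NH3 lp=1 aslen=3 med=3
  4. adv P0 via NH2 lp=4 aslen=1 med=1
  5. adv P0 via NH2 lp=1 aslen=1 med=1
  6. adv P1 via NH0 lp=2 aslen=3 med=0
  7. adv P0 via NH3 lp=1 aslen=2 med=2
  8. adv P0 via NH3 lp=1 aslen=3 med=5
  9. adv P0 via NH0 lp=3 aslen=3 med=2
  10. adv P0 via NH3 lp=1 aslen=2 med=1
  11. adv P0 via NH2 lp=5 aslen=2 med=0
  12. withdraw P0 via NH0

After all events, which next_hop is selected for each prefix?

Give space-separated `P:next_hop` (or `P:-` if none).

Answer: P0:NH2 P1:NH0

Derivation:
Op 1: best P0=- P1=NH2
Op 2: best P0=- P1=-
Op 3: best P0=- P1=NH3
Op 4: best P0=NH2 P1=NH3
Op 5: best P0=NH2 P1=NH3
Op 6: best P0=NH2 P1=NH0
Op 7: best P0=NH2 P1=NH0
Op 8: best P0=NH2 P1=NH0
Op 9: best P0=NH0 P1=NH0
Op 10: best P0=NH0 P1=NH0
Op 11: best P0=NH2 P1=NH0
Op 12: best P0=NH2 P1=NH0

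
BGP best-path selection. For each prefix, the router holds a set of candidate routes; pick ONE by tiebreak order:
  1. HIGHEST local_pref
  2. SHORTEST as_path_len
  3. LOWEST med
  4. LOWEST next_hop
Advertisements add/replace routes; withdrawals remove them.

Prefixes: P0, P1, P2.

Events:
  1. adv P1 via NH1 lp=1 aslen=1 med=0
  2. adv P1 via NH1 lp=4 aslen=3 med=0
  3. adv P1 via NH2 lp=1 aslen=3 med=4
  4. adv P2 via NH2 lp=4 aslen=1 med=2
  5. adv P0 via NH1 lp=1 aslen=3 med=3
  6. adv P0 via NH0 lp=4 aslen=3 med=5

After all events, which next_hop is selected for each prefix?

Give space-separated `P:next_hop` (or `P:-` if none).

Answer: P0:NH0 P1:NH1 P2:NH2

Derivation:
Op 1: best P0=- P1=NH1 P2=-
Op 2: best P0=- P1=NH1 P2=-
Op 3: best P0=- P1=NH1 P2=-
Op 4: best P0=- P1=NH1 P2=NH2
Op 5: best P0=NH1 P1=NH1 P2=NH2
Op 6: best P0=NH0 P1=NH1 P2=NH2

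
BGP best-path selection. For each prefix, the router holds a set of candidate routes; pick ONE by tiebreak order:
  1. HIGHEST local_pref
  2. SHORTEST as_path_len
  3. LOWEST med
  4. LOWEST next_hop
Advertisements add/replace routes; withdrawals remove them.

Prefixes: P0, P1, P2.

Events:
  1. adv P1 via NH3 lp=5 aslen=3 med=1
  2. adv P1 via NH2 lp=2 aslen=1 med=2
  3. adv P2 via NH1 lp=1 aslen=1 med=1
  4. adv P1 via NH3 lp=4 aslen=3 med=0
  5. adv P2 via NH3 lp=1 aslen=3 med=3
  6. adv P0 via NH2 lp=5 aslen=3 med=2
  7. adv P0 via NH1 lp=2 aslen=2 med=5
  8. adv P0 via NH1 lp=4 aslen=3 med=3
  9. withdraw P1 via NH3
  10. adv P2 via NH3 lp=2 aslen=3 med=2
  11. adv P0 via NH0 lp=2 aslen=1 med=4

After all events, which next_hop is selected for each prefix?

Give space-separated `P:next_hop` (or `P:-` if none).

Op 1: best P0=- P1=NH3 P2=-
Op 2: best P0=- P1=NH3 P2=-
Op 3: best P0=- P1=NH3 P2=NH1
Op 4: best P0=- P1=NH3 P2=NH1
Op 5: best P0=- P1=NH3 P2=NH1
Op 6: best P0=NH2 P1=NH3 P2=NH1
Op 7: best P0=NH2 P1=NH3 P2=NH1
Op 8: best P0=NH2 P1=NH3 P2=NH1
Op 9: best P0=NH2 P1=NH2 P2=NH1
Op 10: best P0=NH2 P1=NH2 P2=NH3
Op 11: best P0=NH2 P1=NH2 P2=NH3

Answer: P0:NH2 P1:NH2 P2:NH3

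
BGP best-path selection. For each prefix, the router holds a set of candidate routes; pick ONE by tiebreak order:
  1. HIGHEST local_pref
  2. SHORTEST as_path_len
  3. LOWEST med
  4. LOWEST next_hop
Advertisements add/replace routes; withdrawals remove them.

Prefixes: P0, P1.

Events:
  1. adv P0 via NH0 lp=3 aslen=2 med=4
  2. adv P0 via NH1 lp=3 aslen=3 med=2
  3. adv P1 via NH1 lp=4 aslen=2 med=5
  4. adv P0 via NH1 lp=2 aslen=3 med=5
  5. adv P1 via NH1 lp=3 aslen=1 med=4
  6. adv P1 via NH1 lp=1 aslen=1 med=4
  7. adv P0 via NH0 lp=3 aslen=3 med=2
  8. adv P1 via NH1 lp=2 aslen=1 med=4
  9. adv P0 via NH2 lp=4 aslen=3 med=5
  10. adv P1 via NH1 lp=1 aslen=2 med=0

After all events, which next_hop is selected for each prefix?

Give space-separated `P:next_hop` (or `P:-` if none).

Op 1: best P0=NH0 P1=-
Op 2: best P0=NH0 P1=-
Op 3: best P0=NH0 P1=NH1
Op 4: best P0=NH0 P1=NH1
Op 5: best P0=NH0 P1=NH1
Op 6: best P0=NH0 P1=NH1
Op 7: best P0=NH0 P1=NH1
Op 8: best P0=NH0 P1=NH1
Op 9: best P0=NH2 P1=NH1
Op 10: best P0=NH2 P1=NH1

Answer: P0:NH2 P1:NH1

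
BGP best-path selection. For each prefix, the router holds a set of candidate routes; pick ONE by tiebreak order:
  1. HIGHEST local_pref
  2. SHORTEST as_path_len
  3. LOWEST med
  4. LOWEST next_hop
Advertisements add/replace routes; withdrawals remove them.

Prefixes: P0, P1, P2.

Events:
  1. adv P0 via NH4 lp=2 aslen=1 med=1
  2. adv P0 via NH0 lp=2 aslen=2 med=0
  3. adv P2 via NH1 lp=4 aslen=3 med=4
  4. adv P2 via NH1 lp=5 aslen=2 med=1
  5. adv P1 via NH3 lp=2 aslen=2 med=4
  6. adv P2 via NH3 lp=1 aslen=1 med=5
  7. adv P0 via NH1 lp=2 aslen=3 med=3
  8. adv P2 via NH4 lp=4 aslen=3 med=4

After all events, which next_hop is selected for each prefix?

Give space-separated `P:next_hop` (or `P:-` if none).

Op 1: best P0=NH4 P1=- P2=-
Op 2: best P0=NH4 P1=- P2=-
Op 3: best P0=NH4 P1=- P2=NH1
Op 4: best P0=NH4 P1=- P2=NH1
Op 5: best P0=NH4 P1=NH3 P2=NH1
Op 6: best P0=NH4 P1=NH3 P2=NH1
Op 7: best P0=NH4 P1=NH3 P2=NH1
Op 8: best P0=NH4 P1=NH3 P2=NH1

Answer: P0:NH4 P1:NH3 P2:NH1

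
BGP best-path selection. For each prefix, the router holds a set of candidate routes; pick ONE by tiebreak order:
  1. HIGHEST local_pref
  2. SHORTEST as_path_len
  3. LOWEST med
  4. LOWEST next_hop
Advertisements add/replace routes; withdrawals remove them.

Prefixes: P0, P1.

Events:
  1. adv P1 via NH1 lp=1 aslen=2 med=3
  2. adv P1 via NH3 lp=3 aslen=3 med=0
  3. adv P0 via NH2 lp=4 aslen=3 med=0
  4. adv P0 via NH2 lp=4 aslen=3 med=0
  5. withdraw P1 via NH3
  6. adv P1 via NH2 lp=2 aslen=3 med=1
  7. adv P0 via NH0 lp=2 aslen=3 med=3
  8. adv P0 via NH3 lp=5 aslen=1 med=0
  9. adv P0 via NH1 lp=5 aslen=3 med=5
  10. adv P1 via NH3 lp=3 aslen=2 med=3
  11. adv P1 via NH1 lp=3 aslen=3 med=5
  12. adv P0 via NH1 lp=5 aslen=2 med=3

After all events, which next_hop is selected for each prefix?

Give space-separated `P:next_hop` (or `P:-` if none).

Answer: P0:NH3 P1:NH3

Derivation:
Op 1: best P0=- P1=NH1
Op 2: best P0=- P1=NH3
Op 3: best P0=NH2 P1=NH3
Op 4: best P0=NH2 P1=NH3
Op 5: best P0=NH2 P1=NH1
Op 6: best P0=NH2 P1=NH2
Op 7: best P0=NH2 P1=NH2
Op 8: best P0=NH3 P1=NH2
Op 9: best P0=NH3 P1=NH2
Op 10: best P0=NH3 P1=NH3
Op 11: best P0=NH3 P1=NH3
Op 12: best P0=NH3 P1=NH3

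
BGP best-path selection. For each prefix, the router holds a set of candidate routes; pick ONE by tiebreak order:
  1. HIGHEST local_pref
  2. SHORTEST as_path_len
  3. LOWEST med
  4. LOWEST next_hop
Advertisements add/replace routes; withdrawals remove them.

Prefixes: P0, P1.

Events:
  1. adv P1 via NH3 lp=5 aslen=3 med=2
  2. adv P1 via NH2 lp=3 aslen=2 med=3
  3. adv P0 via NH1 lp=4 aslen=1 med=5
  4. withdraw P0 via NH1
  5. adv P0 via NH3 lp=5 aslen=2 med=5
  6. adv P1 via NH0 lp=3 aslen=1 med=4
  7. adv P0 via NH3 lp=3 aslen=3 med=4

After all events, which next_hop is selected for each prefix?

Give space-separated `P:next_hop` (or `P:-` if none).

Answer: P0:NH3 P1:NH3

Derivation:
Op 1: best P0=- P1=NH3
Op 2: best P0=- P1=NH3
Op 3: best P0=NH1 P1=NH3
Op 4: best P0=- P1=NH3
Op 5: best P0=NH3 P1=NH3
Op 6: best P0=NH3 P1=NH3
Op 7: best P0=NH3 P1=NH3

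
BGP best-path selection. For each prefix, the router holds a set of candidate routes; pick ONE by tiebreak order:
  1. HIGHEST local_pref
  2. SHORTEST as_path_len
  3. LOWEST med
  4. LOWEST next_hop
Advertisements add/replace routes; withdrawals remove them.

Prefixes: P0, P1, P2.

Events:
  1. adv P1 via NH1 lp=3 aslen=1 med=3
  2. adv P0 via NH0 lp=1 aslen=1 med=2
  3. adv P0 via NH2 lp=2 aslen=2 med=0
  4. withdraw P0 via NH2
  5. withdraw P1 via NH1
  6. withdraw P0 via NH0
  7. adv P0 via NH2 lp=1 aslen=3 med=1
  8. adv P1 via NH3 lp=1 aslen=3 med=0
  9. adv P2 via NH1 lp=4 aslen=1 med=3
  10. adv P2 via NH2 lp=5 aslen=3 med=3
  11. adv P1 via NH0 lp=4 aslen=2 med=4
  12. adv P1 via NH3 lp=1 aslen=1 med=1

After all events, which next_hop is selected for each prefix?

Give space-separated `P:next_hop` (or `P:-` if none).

Answer: P0:NH2 P1:NH0 P2:NH2

Derivation:
Op 1: best P0=- P1=NH1 P2=-
Op 2: best P0=NH0 P1=NH1 P2=-
Op 3: best P0=NH2 P1=NH1 P2=-
Op 4: best P0=NH0 P1=NH1 P2=-
Op 5: best P0=NH0 P1=- P2=-
Op 6: best P0=- P1=- P2=-
Op 7: best P0=NH2 P1=- P2=-
Op 8: best P0=NH2 P1=NH3 P2=-
Op 9: best P0=NH2 P1=NH3 P2=NH1
Op 10: best P0=NH2 P1=NH3 P2=NH2
Op 11: best P0=NH2 P1=NH0 P2=NH2
Op 12: best P0=NH2 P1=NH0 P2=NH2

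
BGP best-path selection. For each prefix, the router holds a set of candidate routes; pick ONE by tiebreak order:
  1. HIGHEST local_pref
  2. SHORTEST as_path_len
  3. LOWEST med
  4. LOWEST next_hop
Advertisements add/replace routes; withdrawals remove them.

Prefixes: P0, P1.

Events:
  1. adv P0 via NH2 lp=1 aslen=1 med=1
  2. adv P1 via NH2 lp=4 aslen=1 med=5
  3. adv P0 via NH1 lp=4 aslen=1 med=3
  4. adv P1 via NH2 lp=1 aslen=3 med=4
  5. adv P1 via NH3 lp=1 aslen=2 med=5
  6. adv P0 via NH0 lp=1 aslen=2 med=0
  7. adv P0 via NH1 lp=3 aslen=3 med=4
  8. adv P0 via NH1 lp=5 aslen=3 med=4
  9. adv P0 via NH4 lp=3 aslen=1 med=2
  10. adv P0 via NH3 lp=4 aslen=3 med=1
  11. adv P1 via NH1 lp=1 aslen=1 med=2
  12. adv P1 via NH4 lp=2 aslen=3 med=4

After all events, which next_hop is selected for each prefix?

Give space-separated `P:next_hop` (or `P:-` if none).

Op 1: best P0=NH2 P1=-
Op 2: best P0=NH2 P1=NH2
Op 3: best P0=NH1 P1=NH2
Op 4: best P0=NH1 P1=NH2
Op 5: best P0=NH1 P1=NH3
Op 6: best P0=NH1 P1=NH3
Op 7: best P0=NH1 P1=NH3
Op 8: best P0=NH1 P1=NH3
Op 9: best P0=NH1 P1=NH3
Op 10: best P0=NH1 P1=NH3
Op 11: best P0=NH1 P1=NH1
Op 12: best P0=NH1 P1=NH4

Answer: P0:NH1 P1:NH4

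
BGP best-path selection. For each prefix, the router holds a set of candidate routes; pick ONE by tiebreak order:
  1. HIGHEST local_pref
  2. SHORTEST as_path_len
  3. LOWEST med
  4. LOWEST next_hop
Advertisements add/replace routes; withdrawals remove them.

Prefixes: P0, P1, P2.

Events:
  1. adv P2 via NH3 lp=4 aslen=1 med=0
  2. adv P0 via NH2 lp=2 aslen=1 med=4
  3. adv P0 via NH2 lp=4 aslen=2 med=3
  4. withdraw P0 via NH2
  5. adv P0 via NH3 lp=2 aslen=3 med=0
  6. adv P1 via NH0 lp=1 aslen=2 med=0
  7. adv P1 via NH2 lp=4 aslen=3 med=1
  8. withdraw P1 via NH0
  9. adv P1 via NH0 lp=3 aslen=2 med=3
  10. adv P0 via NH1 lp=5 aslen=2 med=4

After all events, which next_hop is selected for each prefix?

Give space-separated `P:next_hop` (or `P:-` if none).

Answer: P0:NH1 P1:NH2 P2:NH3

Derivation:
Op 1: best P0=- P1=- P2=NH3
Op 2: best P0=NH2 P1=- P2=NH3
Op 3: best P0=NH2 P1=- P2=NH3
Op 4: best P0=- P1=- P2=NH3
Op 5: best P0=NH3 P1=- P2=NH3
Op 6: best P0=NH3 P1=NH0 P2=NH3
Op 7: best P0=NH3 P1=NH2 P2=NH3
Op 8: best P0=NH3 P1=NH2 P2=NH3
Op 9: best P0=NH3 P1=NH2 P2=NH3
Op 10: best P0=NH1 P1=NH2 P2=NH3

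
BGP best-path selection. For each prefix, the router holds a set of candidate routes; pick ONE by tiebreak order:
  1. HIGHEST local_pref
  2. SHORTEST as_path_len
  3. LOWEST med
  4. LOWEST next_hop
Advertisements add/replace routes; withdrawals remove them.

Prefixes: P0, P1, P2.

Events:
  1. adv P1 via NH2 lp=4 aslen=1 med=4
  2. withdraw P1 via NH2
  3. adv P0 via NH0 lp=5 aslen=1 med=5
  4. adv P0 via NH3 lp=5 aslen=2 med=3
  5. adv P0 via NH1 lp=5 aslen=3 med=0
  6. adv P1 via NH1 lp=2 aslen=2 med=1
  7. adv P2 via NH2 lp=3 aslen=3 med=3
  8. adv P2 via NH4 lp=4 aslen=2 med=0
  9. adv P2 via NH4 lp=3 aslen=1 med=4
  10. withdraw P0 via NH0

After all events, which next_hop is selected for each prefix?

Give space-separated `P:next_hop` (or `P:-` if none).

Answer: P0:NH3 P1:NH1 P2:NH4

Derivation:
Op 1: best P0=- P1=NH2 P2=-
Op 2: best P0=- P1=- P2=-
Op 3: best P0=NH0 P1=- P2=-
Op 4: best P0=NH0 P1=- P2=-
Op 5: best P0=NH0 P1=- P2=-
Op 6: best P0=NH0 P1=NH1 P2=-
Op 7: best P0=NH0 P1=NH1 P2=NH2
Op 8: best P0=NH0 P1=NH1 P2=NH4
Op 9: best P0=NH0 P1=NH1 P2=NH4
Op 10: best P0=NH3 P1=NH1 P2=NH4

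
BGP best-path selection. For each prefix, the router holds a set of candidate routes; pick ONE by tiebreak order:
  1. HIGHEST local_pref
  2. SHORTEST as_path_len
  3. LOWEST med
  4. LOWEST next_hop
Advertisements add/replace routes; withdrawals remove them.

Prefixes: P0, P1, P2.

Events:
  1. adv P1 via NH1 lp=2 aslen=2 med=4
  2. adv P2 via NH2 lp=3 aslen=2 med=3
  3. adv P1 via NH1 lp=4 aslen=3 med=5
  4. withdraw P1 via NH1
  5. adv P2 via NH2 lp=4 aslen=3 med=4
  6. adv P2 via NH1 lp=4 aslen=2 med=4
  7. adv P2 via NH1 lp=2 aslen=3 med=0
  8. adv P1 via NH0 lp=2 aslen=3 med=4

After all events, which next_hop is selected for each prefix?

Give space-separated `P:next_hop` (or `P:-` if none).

Op 1: best P0=- P1=NH1 P2=-
Op 2: best P0=- P1=NH1 P2=NH2
Op 3: best P0=- P1=NH1 P2=NH2
Op 4: best P0=- P1=- P2=NH2
Op 5: best P0=- P1=- P2=NH2
Op 6: best P0=- P1=- P2=NH1
Op 7: best P0=- P1=- P2=NH2
Op 8: best P0=- P1=NH0 P2=NH2

Answer: P0:- P1:NH0 P2:NH2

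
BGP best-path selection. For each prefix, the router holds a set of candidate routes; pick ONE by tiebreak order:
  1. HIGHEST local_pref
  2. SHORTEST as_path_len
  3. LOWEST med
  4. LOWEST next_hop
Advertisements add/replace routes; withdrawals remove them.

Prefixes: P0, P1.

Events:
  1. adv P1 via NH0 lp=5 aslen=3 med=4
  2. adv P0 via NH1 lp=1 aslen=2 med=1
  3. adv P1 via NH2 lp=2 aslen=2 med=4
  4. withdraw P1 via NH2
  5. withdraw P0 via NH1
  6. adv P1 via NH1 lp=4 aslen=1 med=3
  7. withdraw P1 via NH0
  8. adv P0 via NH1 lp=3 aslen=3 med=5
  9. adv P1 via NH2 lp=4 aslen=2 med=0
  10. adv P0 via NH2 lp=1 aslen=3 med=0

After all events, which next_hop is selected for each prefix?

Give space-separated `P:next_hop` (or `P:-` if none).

Op 1: best P0=- P1=NH0
Op 2: best P0=NH1 P1=NH0
Op 3: best P0=NH1 P1=NH0
Op 4: best P0=NH1 P1=NH0
Op 5: best P0=- P1=NH0
Op 6: best P0=- P1=NH0
Op 7: best P0=- P1=NH1
Op 8: best P0=NH1 P1=NH1
Op 9: best P0=NH1 P1=NH1
Op 10: best P0=NH1 P1=NH1

Answer: P0:NH1 P1:NH1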